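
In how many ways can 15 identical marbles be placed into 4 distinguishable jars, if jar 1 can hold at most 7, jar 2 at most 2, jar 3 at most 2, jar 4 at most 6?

Without the upper bounds there are C(18,3) = 816 ways to split 15 among 4 jars.
Subtract solutions that violate a single cap (substitute x_i' = x_i − (cap_i+1)): x_1 ≥ 8 gives C(10,3) = 120; x_2 ≥ 3 gives C(15,3) = 455; x_3 ≥ 3 gives C(15,3) = 455; x_4 ≥ 7 gives C(11,3) = 165. Together 1195.
Add back pairs where two caps are both exceeded: 35 + 35 + 1 + 220 + 56 + 56 = 403.
Subtract triples: 4 + 0 + 0 + 10 = 14.
By inclusion–exclusion the count is 816 − 1195 + 403 − 14 = 10.

10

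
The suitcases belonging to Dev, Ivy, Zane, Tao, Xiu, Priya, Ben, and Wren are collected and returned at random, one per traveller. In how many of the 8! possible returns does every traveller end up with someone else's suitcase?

This is the derangement count D_8: permutations of 8 items with no fixed point.
By inclusion–exclusion this is Σ_{j=0}^{8} (−1)^j C(8,j)·(8−j)!.
Computing: 40320 − 40320 + 20160 − 6720 + 1680 − 336 + 56 − 8 + 1 = 14833.

14833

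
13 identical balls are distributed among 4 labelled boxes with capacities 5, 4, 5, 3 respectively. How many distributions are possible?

34

By stars and bars, unrestricted non-negative solutions to x_1+…+x_4 = 13 number C(13+3,3) = 560.
Subtract solutions that violate a single cap (substitute x_i' = x_i − (cap_i+1)): x_1 ≥ 6 gives C(10,3) = 120; x_2 ≥ 5 gives C(11,3) = 165; x_3 ≥ 6 gives C(10,3) = 120; x_4 ≥ 4 gives C(12,3) = 220. Together 625.
Add back pairs where two caps are both exceeded: 10 + 4 + 20 + 10 + 35 + 20 = 99.
By inclusion–exclusion the count is 560 − 625 + 99 = 34.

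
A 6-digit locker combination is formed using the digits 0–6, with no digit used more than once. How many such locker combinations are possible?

5040

Choose and order 6 of the 7 symbols: the first digit has 7 options, the next 6, and so on down to 2.
That product is 7 × 6 × 5 × 4 × 3 × 2 = 5040.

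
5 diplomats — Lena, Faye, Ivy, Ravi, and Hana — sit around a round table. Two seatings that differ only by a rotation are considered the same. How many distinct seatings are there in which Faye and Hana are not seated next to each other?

12

Without the restriction there are (4)! = 24 seatings.
Seatings with Faye beside Hana: treat them as a block with 2 internal orders, giving 2 × (3)! = 12.
Subtracting, 24 − 12 = 12.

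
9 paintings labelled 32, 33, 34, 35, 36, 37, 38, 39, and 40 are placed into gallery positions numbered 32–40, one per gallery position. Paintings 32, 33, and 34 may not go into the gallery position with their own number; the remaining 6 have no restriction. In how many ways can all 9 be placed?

256320

Let Aᵢ (for i ∈ {32, 33, 34}) be the placements that put painting i in its forbidden gallery position. Any j of these fix j positions, leaving (9−j)! ways to fill the rest, and there are C(3,j) ways to pick which j.
By inclusion–exclusion, the number of valid placements is Σ_{j=0}^{3} (−1)^j C(3,j)·(9−j)!.
Computing: 362880 − 120960 + 15120 − 720 = 256320.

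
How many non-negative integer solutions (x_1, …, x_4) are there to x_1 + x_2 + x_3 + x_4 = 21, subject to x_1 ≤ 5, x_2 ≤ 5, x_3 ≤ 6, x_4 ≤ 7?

10

Ignoring the caps, the number of non-negative solutions to x_1+…+x_4 = 21 is C(24,3) = 2024.
Subtract solutions that violate a single cap (substitute x_i' = x_i − (cap_i+1)): x_1 ≥ 6 gives C(18,3) = 816; x_2 ≥ 6 gives C(18,3) = 816; x_3 ≥ 7 gives C(17,3) = 680; x_4 ≥ 8 gives C(16,3) = 560. Together 2872.
Add back pairs where two caps are both exceeded: 220 + 165 + 120 + 165 + 120 + 84 = 874.
Subtract triples: 10 + 4 + 1 + 1 = 16.
By inclusion–exclusion the count is 2024 − 2872 + 874 − 16 = 10.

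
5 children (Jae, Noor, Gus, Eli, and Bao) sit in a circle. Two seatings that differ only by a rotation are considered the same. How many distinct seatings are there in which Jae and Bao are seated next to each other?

Treat {Jae, Bao} as one unit (2 internal orders) and seat the resulting 4 units around the table: (3)! circular arrangements.
So 2 × (3)! = 2 × 6 = 12.

12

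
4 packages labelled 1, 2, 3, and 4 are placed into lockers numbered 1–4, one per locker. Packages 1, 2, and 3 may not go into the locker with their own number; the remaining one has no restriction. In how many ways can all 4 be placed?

Let Aᵢ (for i ∈ {1, 2, 3}) be the placements that put package i in its forbidden locker. Any j of these fix j positions, leaving (4−j)! ways to fill the rest, and there are C(3,j) ways to pick which j.
By inclusion–exclusion, the number of valid placements is Σ_{j=0}^{3} (−1)^j C(3,j)·(4−j)!.
Computing: 24 − 18 + 6 − 1 = 11.

11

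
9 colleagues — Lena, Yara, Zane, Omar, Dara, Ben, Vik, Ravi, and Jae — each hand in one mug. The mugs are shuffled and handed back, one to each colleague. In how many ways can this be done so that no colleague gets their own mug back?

Let Aᵢ be the assignments in which colleague i gets their own mug. We want the size of the complement of A₁∪…∪A_9.
By inclusion–exclusion this is Σ_{j=0}^{9} (−1)^j C(9,j)·(9−j)!.
Computing: 362880 − 362880 + 181440 − 60480 + 15120 − 3024 + 504 − 72 + 9 − 1 = 133496.

133496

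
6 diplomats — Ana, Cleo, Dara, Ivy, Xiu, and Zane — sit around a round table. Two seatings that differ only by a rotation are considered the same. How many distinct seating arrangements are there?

Fix one person's seat to break rotational symmetry; the remaining 5 people can be arranged in (5)! = 120 ways.

120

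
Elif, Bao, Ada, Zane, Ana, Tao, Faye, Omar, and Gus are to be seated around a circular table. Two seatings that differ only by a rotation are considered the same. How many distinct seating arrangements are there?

Seat Elif anywhere (absorbing the rotational symmetry), then permute the other 8: (8)! = 40320.

40320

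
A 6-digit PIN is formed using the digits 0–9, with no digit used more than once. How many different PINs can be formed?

151200

This is a permutation of 6 out of 10: P(10,6) = 10!/4!.
10 × 9 × 8 × 7 × 6 × 5 = 151200.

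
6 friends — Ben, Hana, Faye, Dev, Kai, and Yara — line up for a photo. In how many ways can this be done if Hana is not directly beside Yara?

480

Of the 6! = 720 arrangements, those with Hana and Yara adjacent number 2 × 5! = 240 (treat the pair as a block with 2 internal orders).
So 720 − 240 = 480 arrangements keep them apart.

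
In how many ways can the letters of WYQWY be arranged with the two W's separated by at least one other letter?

18

Total arrangements of WYQWY: 5!/(2!·2!) = 30.
Arrangements with the W's together: treat WW as one letter, giving (4)!/(2!) = 12.
Subtracting, 30 − 12 = 18 arrangements keep the W's apart.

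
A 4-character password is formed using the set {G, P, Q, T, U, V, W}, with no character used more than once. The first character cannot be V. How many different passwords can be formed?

720

The first character has 7−1 = 6 choices (anything except V).
The remaining 3 characters are filled from the other 6 symbols without repetition: 6 × 5 × 4 = 120.
Total: 6 × 120 = 720.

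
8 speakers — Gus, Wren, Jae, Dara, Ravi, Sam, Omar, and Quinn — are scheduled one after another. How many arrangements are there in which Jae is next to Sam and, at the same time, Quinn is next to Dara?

Treat {Jae,Sam} as one block (2 orders) and {Quinn,Dara} as another (2 orders).
That leaves 6 units to arrange: 2 × 2 × 6! = 4 × 720 = 2880.

2880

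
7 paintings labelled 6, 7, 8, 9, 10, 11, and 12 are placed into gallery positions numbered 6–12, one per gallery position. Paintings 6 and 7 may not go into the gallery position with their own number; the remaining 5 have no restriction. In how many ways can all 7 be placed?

Let Aᵢ (for i ∈ {6, 7}) be the placements that put painting i in its forbidden gallery position. Any j of these fix j positions, leaving (7−j)! ways to fill the rest, and there are C(2,j) ways to pick which j.
By inclusion–exclusion, the number of valid placements is Σ_{j=0}^{2} (−1)^j C(2,j)·(7−j)!.
Computing: 5040 − 1440 + 120 = 3720.

3720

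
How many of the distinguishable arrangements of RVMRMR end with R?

30

Fix R in the last position and arrange the remaining 5 letters.
Those 5 letters have M appearing twice and R appearing twice, giving (5)!/(2!·2!) = 30.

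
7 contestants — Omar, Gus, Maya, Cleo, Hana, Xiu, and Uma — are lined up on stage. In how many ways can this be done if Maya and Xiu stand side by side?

Glue Maya and Xiu into one block (2 internal orders), leaving 6 units to arrange in a row.
That gives 2 × 6! = 2 × 720 = 1440.

1440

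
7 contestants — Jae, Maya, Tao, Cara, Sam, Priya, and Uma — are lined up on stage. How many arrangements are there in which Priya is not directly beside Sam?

Of the 7! = 5040 arrangements, those with Priya and Sam adjacent number 2 × 6! = 1440 (treat the pair as a block with 2 internal orders).
Complementary counting: 5040 − 1440 = 3600.

3600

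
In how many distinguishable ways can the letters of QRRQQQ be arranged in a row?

Letter multiplicities in QRRQQQ: Q×4, R×2.
So there are 6! / (4!·2!) = 15 distinguishable arrangements.

15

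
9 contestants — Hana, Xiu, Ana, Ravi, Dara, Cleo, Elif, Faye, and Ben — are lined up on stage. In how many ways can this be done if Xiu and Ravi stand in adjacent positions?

80640

Treat {Xiu, Ravi} as a single unit. There are 8 units to order, and the pair itself can be ordered 2 ways.
That gives 2 × 8! = 2 × 40320 = 80640.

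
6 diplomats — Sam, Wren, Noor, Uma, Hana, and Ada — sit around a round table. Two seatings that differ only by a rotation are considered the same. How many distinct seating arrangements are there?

Fix one person's seat to break rotational symmetry; the remaining 5 people can be arranged in (5)! = 120 ways.

120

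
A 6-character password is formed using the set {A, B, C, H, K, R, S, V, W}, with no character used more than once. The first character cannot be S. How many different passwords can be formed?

The first character has 9−1 = 8 choices (anything except S).
The remaining 5 characters are filled from the other 8 symbols without repetition: 8 × 7 × 6 × 5 × 4 = 6720.
Total: 8 × 6720 = 53760.

53760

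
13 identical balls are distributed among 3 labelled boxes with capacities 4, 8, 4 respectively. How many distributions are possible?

Ignoring the caps, the number of non-negative solutions to x_1+…+x_3 = 13 is C(15,2) = 105.
Subtract solutions that violate a single cap (substitute x_i' = x_i − (cap_i+1)): x_1 ≥ 5 gives C(10,2) = 45; x_2 ≥ 9 gives C(6,2) = 15; x_3 ≥ 5 gives C(10,2) = 45. Together 105.
Add back pairs where two caps are both exceeded: 0 + 10 + 0 = 10.
By inclusion–exclusion the count is 105 − 105 + 10 = 10.

10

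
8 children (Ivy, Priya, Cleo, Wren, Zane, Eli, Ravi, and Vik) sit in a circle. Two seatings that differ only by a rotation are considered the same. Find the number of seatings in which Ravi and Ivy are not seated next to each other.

Without the restriction there are (7)! = 5040 seatings.
Those with Ravi next to Ivy: fuse the pair into one unit and seat 7 units around a circle — 2·(6)! = 1440.
Subtracting, 5040 − 1440 = 3600.

3600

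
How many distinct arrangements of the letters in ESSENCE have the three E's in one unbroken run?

Treat the 3 copies of E as a single block. The multiset to arrange is then {EEE, C, N, S, S}, 5 items in all.
That gives (5)!/(2!) = 60 arrangements.

60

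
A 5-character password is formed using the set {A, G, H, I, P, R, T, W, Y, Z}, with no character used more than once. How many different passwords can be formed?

This is a permutation of 5 out of 10: P(10,5) = 10!/5!.
That product is 10 × 9 × 8 × 7 × 6 = 30240.

30240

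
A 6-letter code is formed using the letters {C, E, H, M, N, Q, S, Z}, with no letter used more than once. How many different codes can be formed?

20160

Choose and order 6 of the 8 symbols: the first letter has 8 options, the next 7, and so on down to 3.
8 × 7 × 6 × 5 × 4 × 3 = 20160.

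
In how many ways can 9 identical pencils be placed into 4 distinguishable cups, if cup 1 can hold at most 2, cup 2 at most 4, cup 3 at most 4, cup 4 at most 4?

Ignoring the caps, the number of non-negative solutions to x_1+…+x_4 = 9 is C(12,3) = 220.
Subtract solutions that violate a single cap (substitute x_i' = x_i − (cap_i+1)): x_1 ≥ 3 gives C(9,3) = 84; x_2 ≥ 5 gives C(7,3) = 35; x_3 ≥ 5 gives C(7,3) = 35; x_4 ≥ 5 gives C(7,3) = 35. Together 189.
Add back pairs where two caps are both exceeded: 4 + 4 + 4 + 0 + 0 + 0 = 12.
By inclusion–exclusion the count is 220 − 189 + 12 = 43.

43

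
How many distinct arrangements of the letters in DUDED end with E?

With the last slot taken by E, it remains to arrange the other 4 letters (DUDD).
Those 4 letters have D appearing 3 times, giving (4)!/(3!) = 4.

4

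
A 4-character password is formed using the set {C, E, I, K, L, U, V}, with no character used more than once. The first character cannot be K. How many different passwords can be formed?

720

The first character has 7−1 = 6 choices (anything except K).
The remaining 3 characters are filled from the other 6 symbols without repetition: 6 × 5 × 4 = 120.
Total: 6 × 120 = 720.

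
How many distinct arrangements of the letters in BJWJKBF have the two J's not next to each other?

There are 7!/(2!·2!) = 1260 arrangements of BJWJKBF in total.
Arrangements with the J's together: treat JJ as one letter, giving (6)!/(2!) = 360.
Subtracting, 1260 − 360 = 900 arrangements keep the J's apart.

900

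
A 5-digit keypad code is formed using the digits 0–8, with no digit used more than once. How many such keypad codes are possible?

15120

This is a permutation of 5 out of 9: P(9,5) = 9!/4!.
That product is 9 × 8 × 7 × 6 × 5 = 15120.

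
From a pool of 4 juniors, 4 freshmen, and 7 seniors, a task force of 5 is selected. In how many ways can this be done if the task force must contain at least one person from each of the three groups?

2044

With no constraint there are C(15,5) = 3003 possible selections.
Subtract selections that omit an entire group: no juniors → C(11,5) = 462; no freshmen → C(11,5) = 462; no seniors → C(8,5) = 56.
Add back selections omitting two groups (i.e. drawn from a single group): C(4,5) + C(4,5) + C(7,5) = 21.
By inclusion–exclusion: 3003 − 980 + 21 = 2044.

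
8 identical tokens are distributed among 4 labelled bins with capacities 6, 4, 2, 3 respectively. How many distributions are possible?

55

Ignoring the caps, the number of non-negative solutions to x_1+…+x_4 = 8 is C(11,3) = 165.
Subtract solutions that violate a single cap (substitute x_i' = x_i − (cap_i+1)): x_1 ≥ 7 gives C(4,3) = 4; x_2 ≥ 5 gives C(6,3) = 20; x_3 ≥ 3 gives C(8,3) = 56; x_4 ≥ 4 gives C(7,3) = 35. Together 115.
Add back pairs where two caps are both exceeded: 0 + 0 + 0 + 1 + 0 + 4 = 5.
By inclusion–exclusion the count is 165 − 115 + 5 = 55.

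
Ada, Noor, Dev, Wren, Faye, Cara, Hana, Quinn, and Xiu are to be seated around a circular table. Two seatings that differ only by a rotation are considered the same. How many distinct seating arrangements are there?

Around a circle, 9 distinct people have 9!/9 = (8)! = 40320 rotationally distinct seatings.

40320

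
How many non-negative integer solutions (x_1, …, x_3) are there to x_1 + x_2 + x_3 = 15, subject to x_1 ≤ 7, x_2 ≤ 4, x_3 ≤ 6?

6

By stars and bars, unrestricted non-negative solutions to x_1+…+x_3 = 15 number C(15+2,2) = 136.
Subtract solutions that violate a single cap (substitute x_i' = x_i − (cap_i+1)): x_1 ≥ 8 gives C(9,2) = 36; x_2 ≥ 5 gives C(12,2) = 66; x_3 ≥ 7 gives C(10,2) = 45. Together 147.
Add back pairs where two caps are both exceeded: 6 + 1 + 10 = 17.
By inclusion–exclusion the count is 136 − 147 + 17 = 6.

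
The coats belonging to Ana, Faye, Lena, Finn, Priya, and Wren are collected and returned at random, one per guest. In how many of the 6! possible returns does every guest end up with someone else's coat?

265

Count assignments avoiding every fixed point. For any j of the 6 guests fixed to their own coat, the other 6−j can be arranged in (6−j)! ways.
By inclusion–exclusion this is Σ_{j=0}^{6} (−1)^j C(6,j)·(6−j)!.
Computing: 720 − 720 + 360 − 120 + 30 − 6 + 1 = 265.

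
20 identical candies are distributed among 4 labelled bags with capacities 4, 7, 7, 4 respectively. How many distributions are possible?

10

By stars and bars, unrestricted non-negative solutions to x_1+…+x_4 = 20 number C(20+3,3) = 1771.
Subtract solutions that violate a single cap (substitute x_i' = x_i − (cap_i+1)): x_1 ≥ 5 gives C(18,3) = 816; x_2 ≥ 8 gives C(15,3) = 455; x_3 ≥ 8 gives C(15,3) = 455; x_4 ≥ 5 gives C(18,3) = 816. Together 2542.
Add back pairs where two caps are both exceeded: 120 + 120 + 286 + 35 + 120 + 120 = 801.
Subtract triples: 0 + 10 + 10 + 0 = 20.
By inclusion–exclusion the count is 1771 − 2542 + 801 − 20 = 10.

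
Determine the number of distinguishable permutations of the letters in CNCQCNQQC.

The 9 letters of CNCQCNQQC have repeats: C appearing 4 times, N appearing twice, and Q appearing 3 times.
So there are 9! / (4!·3!·2!) = 1260 distinguishable arrangements.

1260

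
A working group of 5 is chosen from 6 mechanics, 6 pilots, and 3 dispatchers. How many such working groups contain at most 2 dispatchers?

Split by how many dispatchers are chosen (0 through 2).
Sum: C(3,0)·C(12,5) + C(3,1)·C(12,4) + C(3,2)·C(12,3) = 792 + 1485 + 660 = 2937.

2937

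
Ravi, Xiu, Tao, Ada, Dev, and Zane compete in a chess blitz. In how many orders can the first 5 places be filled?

There are 6 choices for 1st place, 5 for 2nd, and so on down to 2 for position 5.
That gives 6 × 5 × 4 × 3 × 2 = 720.

720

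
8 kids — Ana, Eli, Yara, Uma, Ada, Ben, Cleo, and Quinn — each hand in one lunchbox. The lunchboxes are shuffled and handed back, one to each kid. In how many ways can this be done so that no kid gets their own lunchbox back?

Let Aᵢ be the assignments in which kid i gets their own lunchbox. We want the size of the complement of A₁∪…∪A_8.
By inclusion–exclusion this is Σ_{j=0}^{8} (−1)^j C(8,j)·(8−j)!.
Computing: 40320 − 40320 + 20160 − 6720 + 1680 − 336 + 56 − 8 + 1 = 14833.

14833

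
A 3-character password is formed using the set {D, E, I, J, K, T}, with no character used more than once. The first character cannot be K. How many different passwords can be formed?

100

The first character has 6−1 = 5 choices (anything except K).
The remaining 2 characters are filled from the other 5 symbols without repetition: 5 × 4 = 20.
Total: 5 × 20 = 100.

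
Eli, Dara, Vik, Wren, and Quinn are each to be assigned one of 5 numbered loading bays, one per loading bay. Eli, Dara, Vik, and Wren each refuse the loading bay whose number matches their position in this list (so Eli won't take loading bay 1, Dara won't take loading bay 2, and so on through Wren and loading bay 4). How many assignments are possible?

Let Aᵢ (for 1 ≤ i ≤ 4) be the placements that put person i in their forbidden loading bay. Any j of these fix j positions, leaving (5−j)! ways to fill the rest, and there are C(4,j) ways to pick which j.
By inclusion–exclusion, the number of valid placements is Σ_{j=0}^{4} (−1)^j C(4,j)·(5−j)!.
Computing: 120 − 96 + 36 − 8 + 1 = 53.

53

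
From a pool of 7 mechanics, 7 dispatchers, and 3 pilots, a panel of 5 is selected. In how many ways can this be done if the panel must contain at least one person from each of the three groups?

3724

Total 5-person selections from all 17: C(17,5) = 6188.
Subtract selections that omit an entire group: no mechanics → C(10,5) = 252; no dispatchers → C(10,5) = 252; no pilots → C(14,5) = 2002.
Add back selections omitting two groups (i.e. drawn from a single group): C(7,5) + C(7,5) + C(3,5) = 42.
By inclusion–exclusion: 6188 − 2506 + 42 = 3724.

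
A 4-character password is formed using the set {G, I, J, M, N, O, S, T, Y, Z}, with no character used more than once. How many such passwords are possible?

5040

With no repetition, fill the 4 characters in order: 10 choices, then 9, down to 7.
10 × 9 × 8 × 7 = 5040.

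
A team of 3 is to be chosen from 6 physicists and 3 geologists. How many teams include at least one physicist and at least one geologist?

63

Total 3-person selections from all 9: C(9,3) = 84.
Selections missing a whole group: no physicists → C(3,3) = 1; no geologists → C(6,3) = 20.
Both groups omitted at once is impossible, so 84 − 21 = 63.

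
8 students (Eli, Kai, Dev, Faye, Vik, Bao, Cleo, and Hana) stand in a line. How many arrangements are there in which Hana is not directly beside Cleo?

Of the 8! = 40320 arrangements, those with Hana and Cleo adjacent number 2 × 7! = 10080 (treat the pair as a block with 2 internal orders).
So 40320 − 10080 = 30240 arrangements keep them apart.

30240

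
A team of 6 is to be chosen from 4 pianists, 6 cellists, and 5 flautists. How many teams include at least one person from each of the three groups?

4250

Total 6-person selections from all 15: C(15,6) = 5005.
Subtract selections that omit an entire group: no pianists → C(11,6) = 462; no cellists → C(9,6) = 84; no flautists → C(10,6) = 210.
Add back selections omitting two groups (i.e. drawn from a single group): C(4,6) + C(6,6) + C(5,6) = 1.
By inclusion–exclusion: 5005 − 756 + 1 = 4250.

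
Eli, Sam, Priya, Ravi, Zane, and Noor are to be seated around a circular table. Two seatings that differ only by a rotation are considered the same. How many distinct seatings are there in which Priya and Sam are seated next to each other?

48

Treat {Priya, Sam} as one unit (2 internal orders) and seat the resulting 5 units around the table: (4)! circular arrangements.
So 2 × (4)! = 2 × 24 = 48.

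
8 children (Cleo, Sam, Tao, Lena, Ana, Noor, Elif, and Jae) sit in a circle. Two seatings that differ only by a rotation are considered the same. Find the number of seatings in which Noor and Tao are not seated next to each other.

Without the restriction there are (7)! = 5040 seatings.
Those with Noor next to Tao: fuse the pair into one unit and seat 7 units around a circle — 2·(6)! = 1440.
Subtracting, 5040 − 1440 = 3600.

3600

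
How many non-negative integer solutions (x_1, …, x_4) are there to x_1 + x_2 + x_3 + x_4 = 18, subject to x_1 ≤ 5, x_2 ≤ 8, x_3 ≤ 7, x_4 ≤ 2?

31

Without the upper bounds there are C(21,3) = 1330 ways to split 18 among 4 variables.
Subtract solutions that violate a single cap (substitute x_i' = x_i − (cap_i+1)): x_1 ≥ 6 gives C(15,3) = 455; x_2 ≥ 9 gives C(12,3) = 220; x_3 ≥ 8 gives C(13,3) = 286; x_4 ≥ 3 gives C(18,3) = 816. Together 1777.
Add back pairs where two caps are both exceeded: 20 + 35 + 220 + 4 + 84 + 120 = 483.
Subtract triples: 0 + 1 + 4 + 0 = 5.
By inclusion–exclusion the count is 1330 − 1777 + 483 − 5 = 31.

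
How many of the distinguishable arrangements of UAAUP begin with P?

6

With the first slot taken by P, it remains to arrange the other 4 letters (UAAU).
Those 4 letters have A appearing twice and U appearing twice, giving (4)!/(2!·2!) = 6.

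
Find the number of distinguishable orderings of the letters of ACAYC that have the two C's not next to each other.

18

There are 5!/(2!·2!) = 30 arrangements of ACAYC in total.
Arrangements with the C's together: treat CC as one letter, giving (4)!/(2!) = 12.
Hence 30 − 12 = 18.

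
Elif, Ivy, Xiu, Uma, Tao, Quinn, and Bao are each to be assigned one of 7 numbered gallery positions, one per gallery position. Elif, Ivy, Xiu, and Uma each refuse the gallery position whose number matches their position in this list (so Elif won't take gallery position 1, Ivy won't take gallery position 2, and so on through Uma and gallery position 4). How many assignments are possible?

2790

Let Aᵢ (for 1 ≤ i ≤ 4) be the placements that put person i in their forbidden gallery position. Any j of these fix j positions, leaving (7−j)! ways to fill the rest, and there are C(4,j) ways to pick which j.
By inclusion–exclusion, the number of valid placements is Σ_{j=0}^{4} (−1)^j C(4,j)·(7−j)!.
Computing: 5040 − 2880 + 720 − 96 + 6 = 2790.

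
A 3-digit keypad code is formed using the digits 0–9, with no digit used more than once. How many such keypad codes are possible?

720

With no repetition, fill the 3 digits in order: 10 choices, then 9, down to 8.
10 × 9 × 8 = 720.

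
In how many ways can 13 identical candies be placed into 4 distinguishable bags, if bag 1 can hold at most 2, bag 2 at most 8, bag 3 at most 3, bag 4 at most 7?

66

By stars and bars, unrestricted non-negative solutions to x_1+…+x_4 = 13 number C(13+3,3) = 560.
Subtract solutions that violate a single cap (substitute x_i' = x_i − (cap_i+1)): x_1 ≥ 3 gives C(13,3) = 286; x_2 ≥ 9 gives C(7,3) = 35; x_3 ≥ 4 gives C(12,3) = 220; x_4 ≥ 8 gives C(8,3) = 56. Together 597.
Add back pairs where two caps are both exceeded: 4 + 84 + 10 + 1 + 0 + 4 = 103.
By inclusion–exclusion the count is 560 − 597 + 103 = 66.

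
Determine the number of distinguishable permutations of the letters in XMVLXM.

180

XMVLXM has 6 letters with M appearing twice and X appearing twice.
The number of distinct arrangements is 6!/(2!·2!) = 720/4 = 180.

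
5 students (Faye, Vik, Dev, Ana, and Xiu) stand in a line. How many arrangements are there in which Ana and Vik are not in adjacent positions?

There are 5! = 120 arrangements in all. If Ana and Vik are adjacent, merging them into one block gives 2·(4)! = 48 arrangements.
So 120 − 48 = 72 arrangements keep them apart.

72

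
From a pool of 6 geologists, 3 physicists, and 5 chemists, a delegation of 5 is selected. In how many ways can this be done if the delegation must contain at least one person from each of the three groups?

Unrestricted: C(14,5) = 2002 ways to pick any 5 of the 14.
Selections missing a whole group: no geologists → C(8,5) = 56; no physicists → C(11,5) = 462; no chemists → C(9,5) = 126.
Add back selections omitting two groups (i.e. drawn from a single group): C(6,5) + C(3,5) + C(5,5) = 7.
By inclusion–exclusion: 2002 − 644 + 7 = 1365.

1365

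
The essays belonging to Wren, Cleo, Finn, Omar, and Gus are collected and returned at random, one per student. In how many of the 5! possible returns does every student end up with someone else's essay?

44

Count assignments avoiding every fixed point. For any j of the 5 students fixed to their own essay, the other 5−j can be arranged in (5−j)! ways.
By inclusion–exclusion this is Σ_{j=0}^{5} (−1)^j C(5,j)·(5−j)!.
Computing: 120 − 120 + 60 − 20 + 5 − 1 = 44.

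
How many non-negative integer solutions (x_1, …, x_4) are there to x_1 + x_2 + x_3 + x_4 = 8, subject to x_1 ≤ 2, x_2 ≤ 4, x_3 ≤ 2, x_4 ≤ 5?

35

Without the upper bounds there are C(11,3) = 165 ways to split 8 among 4 variables.
Subtract solutions that violate a single cap (substitute x_i' = x_i − (cap_i+1)): x_1 ≥ 3 gives C(8,3) = 56; x_2 ≥ 5 gives C(6,3) = 20; x_3 ≥ 3 gives C(8,3) = 56; x_4 ≥ 6 gives C(5,3) = 10. Together 142.
Add back pairs where two caps are both exceeded: 1 + 10 + 0 + 1 + 0 + 0 = 12.
By inclusion–exclusion the count is 165 − 142 + 12 = 35.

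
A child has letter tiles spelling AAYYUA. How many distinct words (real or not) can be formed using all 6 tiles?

60

Letter multiplicities in AAYYUA: A×3, U×1, Y×2.
The number of distinct arrangements is 6!/(3!·2!) = 720/12 = 60.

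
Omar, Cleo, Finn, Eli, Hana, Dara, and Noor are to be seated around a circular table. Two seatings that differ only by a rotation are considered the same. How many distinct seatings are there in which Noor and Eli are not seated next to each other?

Without the restriction there are (6)! = 720 seatings.
Those with Noor next to Eli: fuse the pair into one unit and seat 6 units around a circle — 2·(5)! = 240.
Subtracting, 720 − 240 = 480.

480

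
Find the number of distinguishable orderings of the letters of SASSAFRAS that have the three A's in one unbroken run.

Treat the 3 copies of A as a single block. The multiset to arrange is then {AAA, F, R, S, S, S, S}, 7 items in all.
That gives (7)!/(4!) = 210 arrangements.

210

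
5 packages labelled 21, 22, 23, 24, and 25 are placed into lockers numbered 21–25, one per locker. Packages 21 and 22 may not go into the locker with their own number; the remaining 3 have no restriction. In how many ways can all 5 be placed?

Let Aᵢ (for i ∈ {21, 22}) be the placements that put package i in its forbidden locker. Any j of these fix j positions, leaving (5−j)! ways to fill the rest, and there are C(2,j) ways to pick which j.
By inclusion–exclusion, the number of valid placements is Σ_{j=0}^{2} (−1)^j C(2,j)·(5−j)!.
Computing: 120 − 48 + 6 = 78.

78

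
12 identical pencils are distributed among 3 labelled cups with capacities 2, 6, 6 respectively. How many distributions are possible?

Ignoring the caps, the number of non-negative solutions to x_1+…+x_3 = 12 is C(14,2) = 91.
Subtract solutions that violate a single cap (substitute x_i' = x_i − (cap_i+1)): x_1 ≥ 3 gives C(11,2) = 55; x_2 ≥ 7 gives C(7,2) = 21; x_3 ≥ 7 gives C(7,2) = 21. Together 97.
Add back pairs where two caps are both exceeded: 6 + 6 + 0 = 12.
By inclusion–exclusion the count is 91 − 97 + 12 = 6.

6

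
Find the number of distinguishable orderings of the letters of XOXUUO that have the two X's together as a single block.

30

Treat the 2 copies of X as a single block. The multiset to arrange is then {XX, O, O, U, U}, 5 items in all.
That gives (5)!/(2!·2!) = 30 arrangements.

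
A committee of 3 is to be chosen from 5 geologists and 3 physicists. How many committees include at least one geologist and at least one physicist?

With no constraint there are C(8,3) = 56 possible selections.
Subtract selections that omit an entire group: no geologists → C(3,3) = 1; no physicists → C(5,3) = 10.
Both groups omitted at once is impossible, so 56 − 11 = 45.

45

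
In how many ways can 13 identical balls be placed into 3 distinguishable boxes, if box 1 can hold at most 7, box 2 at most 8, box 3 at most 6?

41

Ignoring the caps, the number of non-negative solutions to x_1+…+x_3 = 13 is C(15,2) = 105.
Subtract solutions that violate a single cap (substitute x_i' = x_i − (cap_i+1)): x_1 ≥ 8 gives C(7,2) = 21; x_2 ≥ 9 gives C(6,2) = 15; x_3 ≥ 7 gives C(8,2) = 28. Together 64.
No two caps can be exceeded simultaneously, so the pair terms are all 0.
By inclusion–exclusion the count is 105 − 64 + 0 = 41.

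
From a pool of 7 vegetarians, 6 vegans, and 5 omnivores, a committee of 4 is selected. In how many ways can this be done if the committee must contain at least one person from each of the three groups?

With no constraint there are C(18,4) = 3060 possible selections.
Selections missing a whole group: no vegetarians → C(11,4) = 330; no vegans → C(12,4) = 495; no omnivores → C(13,4) = 715.
Add back selections omitting two groups (i.e. drawn from a single group): C(7,4) + C(6,4) + C(5,4) = 55.
By inclusion–exclusion: 3060 − 1540 + 55 = 1575.

1575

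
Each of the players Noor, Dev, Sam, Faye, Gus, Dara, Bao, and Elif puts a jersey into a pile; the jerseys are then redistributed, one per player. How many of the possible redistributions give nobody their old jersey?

14833

Let Aᵢ be the assignments in which player i gets their old jersey. We want the size of the complement of A₁∪…∪A_8.
By inclusion–exclusion this is Σ_{j=0}^{8} (−1)^j C(8,j)·(8−j)!.
Computing: 40320 − 40320 + 20160 − 6720 + 1680 − 336 + 56 − 8 + 1 = 14833.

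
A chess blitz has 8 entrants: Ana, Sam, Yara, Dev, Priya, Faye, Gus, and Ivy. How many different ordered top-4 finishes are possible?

This is an ordered selection of 4 from 8: P(8,4).
That gives 8 × 7 × 6 × 5 = 1680.

1680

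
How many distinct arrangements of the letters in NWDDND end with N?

Fix N in the last position and arrange the remaining 5 letters.
Those 5 letters have D appearing 3 times, giving (5)!/(3!) = 20.

20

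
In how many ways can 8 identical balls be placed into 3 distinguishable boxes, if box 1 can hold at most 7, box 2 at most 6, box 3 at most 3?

26

By stars and bars, unrestricted non-negative solutions to x_1+…+x_3 = 8 number C(8+2,2) = 45.
Subtract solutions that violate a single cap (substitute x_i' = x_i − (cap_i+1)): x_1 ≥ 8 gives C(2,2) = 1; x_2 ≥ 7 gives C(3,2) = 3; x_3 ≥ 4 gives C(6,2) = 15. Together 19.
No two caps can be exceeded simultaneously, so the pair terms are all 0.
By inclusion–exclusion the count is 45 − 19 + 0 = 26.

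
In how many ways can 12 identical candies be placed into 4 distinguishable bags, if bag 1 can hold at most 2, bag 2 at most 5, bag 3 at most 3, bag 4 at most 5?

19

Ignoring the caps, the number of non-negative solutions to x_1+…+x_4 = 12 is C(15,3) = 455.
Subtract solutions that violate a single cap (substitute x_i' = x_i − (cap_i+1)): x_1 ≥ 3 gives C(12,3) = 220; x_2 ≥ 6 gives C(9,3) = 84; x_3 ≥ 4 gives C(11,3) = 165; x_4 ≥ 6 gives C(9,3) = 84. Together 553.
Add back pairs where two caps are both exceeded: 20 + 56 + 20 + 10 + 1 + 10 = 117.
By inclusion–exclusion the count is 455 − 553 + 117 = 19.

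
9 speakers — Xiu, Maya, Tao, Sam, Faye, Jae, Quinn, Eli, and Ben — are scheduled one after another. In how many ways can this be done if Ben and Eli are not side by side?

282240

There are 9! = 362880 arrangements in all. If Ben and Eli are adjacent, merging them into one block gives 2·(8)! = 80640 arrangements.
Complementary counting: 362880 − 80640 = 282240.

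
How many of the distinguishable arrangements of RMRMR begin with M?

4

With the first slot taken by M, it remains to arrange the other 4 letters (RRMR).
Those 4 letters have R appearing 3 times, giving (4)!/(3!) = 4.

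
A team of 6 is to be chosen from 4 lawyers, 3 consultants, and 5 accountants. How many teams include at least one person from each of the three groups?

805

With no constraint there are C(12,6) = 924 possible selections.
Selections missing a whole group: no lawyers → C(8,6) = 28; no consultants → C(9,6) = 84; no accountants → C(7,6) = 7.
Add back selections omitting two groups (i.e. drawn from a single group): C(4,6) + C(3,6) + C(5,6) = 0.
By inclusion–exclusion: 924 − 119 + 0 = 805.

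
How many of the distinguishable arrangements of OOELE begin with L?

Fix L in the first position and arrange the remaining 4 letters.
Those 4 letters have E appearing twice and O appearing twice, giving (4)!/(2!·2!) = 6.

6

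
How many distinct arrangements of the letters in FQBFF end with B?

4

With the last slot taken by B, it remains to arrange the other 4 letters (FQFF).
Those 4 letters have F appearing 3 times, giving (4)!/(3!) = 4.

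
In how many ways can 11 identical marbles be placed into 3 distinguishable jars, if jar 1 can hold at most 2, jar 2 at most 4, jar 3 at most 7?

6

By stars and bars, unrestricted non-negative solutions to x_1+…+x_3 = 11 number C(11+2,2) = 78.
Subtract solutions that violate a single cap (substitute x_i' = x_i − (cap_i+1)): x_1 ≥ 3 gives C(10,2) = 45; x_2 ≥ 5 gives C(8,2) = 28; x_3 ≥ 8 gives C(5,2) = 10. Together 83.
Add back pairs where two caps are both exceeded: 10 + 1 + 0 = 11.
By inclusion–exclusion the count is 78 − 83 + 11 = 6.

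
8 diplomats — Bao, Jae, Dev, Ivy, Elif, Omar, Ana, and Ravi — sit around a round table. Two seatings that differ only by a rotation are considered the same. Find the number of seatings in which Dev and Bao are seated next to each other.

1440

Glue Dev and Bao into a block (2 internal orders). Seating 7 units around a circle gives (6)! arrangements.
So 2 × (6)! = 2 × 720 = 1440.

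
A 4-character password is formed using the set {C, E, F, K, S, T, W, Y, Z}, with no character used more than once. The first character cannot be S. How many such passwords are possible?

The first character has 9−1 = 8 choices (anything except S).
The remaining 3 characters are filled from the other 8 symbols without repetition: 8 × 7 × 6 = 336.
Total: 8 × 336 = 2688.

2688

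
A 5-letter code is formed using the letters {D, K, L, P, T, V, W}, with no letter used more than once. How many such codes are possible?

With no repetition, fill the 5 letters in order: 7 choices, then 6, down to 3.
7 × 6 × 5 × 4 × 3 = 2520.

2520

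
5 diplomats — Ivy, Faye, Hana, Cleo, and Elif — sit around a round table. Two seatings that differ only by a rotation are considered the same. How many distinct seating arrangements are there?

Seat Ivy anywhere (absorbing the rotational symmetry), then permute the other 4: (4)! = 24.

24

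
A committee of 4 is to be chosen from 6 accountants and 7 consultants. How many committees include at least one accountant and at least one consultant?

665

Total 4-person selections from all 13: C(13,4) = 715.
Selections missing a whole group: no accountants → C(7,4) = 35; no consultants → C(6,4) = 15.
Both groups omitted at once is impossible, so 715 − 50 = 665.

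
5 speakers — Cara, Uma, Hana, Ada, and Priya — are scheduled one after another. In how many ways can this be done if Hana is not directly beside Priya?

There are 5! = 120 arrangements in all. If Hana and Priya are adjacent, merging them into one block gives 2·(4)! = 48 arrangements.
Complementary counting: 120 − 48 = 72.

72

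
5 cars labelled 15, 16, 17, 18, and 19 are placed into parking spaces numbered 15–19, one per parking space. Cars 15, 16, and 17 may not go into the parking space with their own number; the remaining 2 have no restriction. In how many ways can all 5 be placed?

64

Let Aᵢ (for i ∈ {15, 16, 17}) be the placements that put car i in its forbidden parking space. Any j of these fix j positions, leaving (5−j)! ways to fill the rest, and there are C(3,j) ways to pick which j.
By inclusion–exclusion, the number of valid placements is Σ_{j=0}^{3} (−1)^j C(3,j)·(5−j)!.
Computing: 120 − 72 + 18 − 2 = 64.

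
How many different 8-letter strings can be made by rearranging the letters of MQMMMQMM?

28

Letter multiplicities in MQMMMQMM: M×6, Q×2.
The number of distinct arrangements is 8!/(6!·2!) = 40320/1440 = 28.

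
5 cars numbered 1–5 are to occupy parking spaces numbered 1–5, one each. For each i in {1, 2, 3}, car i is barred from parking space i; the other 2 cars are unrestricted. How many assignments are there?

64

Let Aᵢ (for i ∈ {1, 2, 3}) be the placements that put car i in its forbidden parking space. Any j of these fix j positions, leaving (5−j)! ways to fill the rest, and there are C(3,j) ways to pick which j.
By inclusion–exclusion, the number of valid placements is Σ_{j=0}^{3} (−1)^j C(3,j)·(5−j)!.
Computing: 120 − 72 + 18 − 2 = 64.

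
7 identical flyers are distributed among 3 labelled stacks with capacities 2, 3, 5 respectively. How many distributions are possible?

9

By stars and bars, unrestricted non-negative solutions to x_1+…+x_3 = 7 number C(7+2,2) = 36.
Subtract solutions that violate a single cap (substitute x_i' = x_i − (cap_i+1)): x_1 ≥ 3 gives C(6,2) = 15; x_2 ≥ 4 gives C(5,2) = 10; x_3 ≥ 6 gives C(3,2) = 3. Together 28.
Add back pairs where two caps are both exceeded: 1 + 0 + 0 = 1.
By inclusion–exclusion the count is 36 − 28 + 1 = 9.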